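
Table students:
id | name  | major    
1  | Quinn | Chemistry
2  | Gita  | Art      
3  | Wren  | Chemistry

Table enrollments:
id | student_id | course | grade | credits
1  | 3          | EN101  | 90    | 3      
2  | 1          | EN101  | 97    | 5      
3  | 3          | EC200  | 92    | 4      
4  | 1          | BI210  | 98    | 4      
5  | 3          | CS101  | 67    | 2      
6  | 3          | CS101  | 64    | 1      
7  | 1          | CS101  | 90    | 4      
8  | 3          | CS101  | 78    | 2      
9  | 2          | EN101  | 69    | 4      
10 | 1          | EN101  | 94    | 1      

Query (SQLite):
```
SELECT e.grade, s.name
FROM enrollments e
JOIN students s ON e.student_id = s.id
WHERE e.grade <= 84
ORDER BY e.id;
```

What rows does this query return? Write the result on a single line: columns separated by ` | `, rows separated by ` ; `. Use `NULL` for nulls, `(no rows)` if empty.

Each enrollments row matches the students row where student_id = students.id.
Then keep rows with e.grade <= 84.

67 | Wren ; 64 | Wren ; 78 | Wren ; 69 | Gita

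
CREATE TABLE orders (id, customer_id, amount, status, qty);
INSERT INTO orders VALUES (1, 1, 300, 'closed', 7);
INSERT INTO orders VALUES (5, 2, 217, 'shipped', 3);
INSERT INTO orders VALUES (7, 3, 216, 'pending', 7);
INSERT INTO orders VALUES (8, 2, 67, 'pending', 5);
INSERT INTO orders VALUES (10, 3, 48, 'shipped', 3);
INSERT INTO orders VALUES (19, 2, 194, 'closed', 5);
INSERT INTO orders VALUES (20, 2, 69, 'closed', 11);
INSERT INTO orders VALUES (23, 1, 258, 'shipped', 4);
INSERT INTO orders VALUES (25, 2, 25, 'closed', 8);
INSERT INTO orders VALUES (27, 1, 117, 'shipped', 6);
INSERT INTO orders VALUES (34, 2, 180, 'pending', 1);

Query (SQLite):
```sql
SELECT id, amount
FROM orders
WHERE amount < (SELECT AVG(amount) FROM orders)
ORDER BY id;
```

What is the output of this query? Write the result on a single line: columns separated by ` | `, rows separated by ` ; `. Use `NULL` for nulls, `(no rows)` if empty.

8 | 67 ; 10 | 48 ; 20 | 69 ; 25 | 25 ; 27 | 117

Scalar subquery: AVG(amount) over all orders rows = 153.727273 (≈; comparison uses full precision).
Keep rows where amount < that value.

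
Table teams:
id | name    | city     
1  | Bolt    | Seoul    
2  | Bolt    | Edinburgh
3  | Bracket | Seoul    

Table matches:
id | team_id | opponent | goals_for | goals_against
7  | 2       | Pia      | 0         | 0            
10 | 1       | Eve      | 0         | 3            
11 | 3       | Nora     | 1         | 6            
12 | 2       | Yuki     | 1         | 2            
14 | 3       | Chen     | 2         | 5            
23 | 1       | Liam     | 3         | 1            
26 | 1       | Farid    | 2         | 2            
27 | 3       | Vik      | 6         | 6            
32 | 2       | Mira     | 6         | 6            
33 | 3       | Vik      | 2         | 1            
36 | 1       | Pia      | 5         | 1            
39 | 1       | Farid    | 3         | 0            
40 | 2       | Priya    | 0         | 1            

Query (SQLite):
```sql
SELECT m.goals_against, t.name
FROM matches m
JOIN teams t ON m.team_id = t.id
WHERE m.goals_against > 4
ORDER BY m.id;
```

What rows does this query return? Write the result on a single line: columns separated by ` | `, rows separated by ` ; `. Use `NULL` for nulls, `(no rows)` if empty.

6 | Bracket ; 5 | Bracket ; 6 | Bracket ; 6 | Bolt

Each matches row matches the teams row where team_id = teams.id.
Then keep rows with m.goals_against > 4.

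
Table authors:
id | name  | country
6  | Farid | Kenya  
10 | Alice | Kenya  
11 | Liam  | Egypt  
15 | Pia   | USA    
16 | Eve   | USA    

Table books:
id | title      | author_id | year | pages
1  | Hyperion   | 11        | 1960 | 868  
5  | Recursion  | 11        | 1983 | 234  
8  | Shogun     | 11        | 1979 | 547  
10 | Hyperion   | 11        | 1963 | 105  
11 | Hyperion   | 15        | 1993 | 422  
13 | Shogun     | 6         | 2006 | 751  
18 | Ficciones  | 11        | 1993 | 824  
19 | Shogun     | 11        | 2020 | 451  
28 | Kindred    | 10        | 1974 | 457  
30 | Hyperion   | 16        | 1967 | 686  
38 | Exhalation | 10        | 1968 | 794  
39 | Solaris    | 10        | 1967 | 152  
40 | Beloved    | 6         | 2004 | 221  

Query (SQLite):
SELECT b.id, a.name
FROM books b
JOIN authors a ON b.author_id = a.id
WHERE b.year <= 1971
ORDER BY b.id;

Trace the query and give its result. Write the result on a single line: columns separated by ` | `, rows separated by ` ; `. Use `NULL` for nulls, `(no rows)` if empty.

1 | Liam ; 10 | Liam ; 30 | Eve ; 38 | Alice ; 39 | Alice

Each books row matches the authors row where author_id = authors.id.
Then keep rows with b.year <= 1971.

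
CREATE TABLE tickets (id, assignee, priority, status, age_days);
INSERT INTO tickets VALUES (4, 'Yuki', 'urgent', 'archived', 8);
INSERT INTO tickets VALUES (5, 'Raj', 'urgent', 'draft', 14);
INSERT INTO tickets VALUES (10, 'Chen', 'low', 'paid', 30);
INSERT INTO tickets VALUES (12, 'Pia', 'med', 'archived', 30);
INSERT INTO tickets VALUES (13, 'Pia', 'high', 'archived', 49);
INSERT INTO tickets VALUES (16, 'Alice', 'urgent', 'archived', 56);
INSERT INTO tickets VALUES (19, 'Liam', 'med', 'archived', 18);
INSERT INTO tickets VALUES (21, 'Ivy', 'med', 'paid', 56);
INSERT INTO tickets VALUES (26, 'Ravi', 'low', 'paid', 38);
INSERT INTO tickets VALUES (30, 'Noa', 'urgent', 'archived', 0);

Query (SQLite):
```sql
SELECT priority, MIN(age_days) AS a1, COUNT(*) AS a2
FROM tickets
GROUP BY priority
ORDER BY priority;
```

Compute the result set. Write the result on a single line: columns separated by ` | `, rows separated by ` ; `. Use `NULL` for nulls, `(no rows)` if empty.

Group tickets by priority.
Per group compute: MIN(age_days), COUNT(*).
  high: ids {13} → MIN(age_days)=49, COUNT(*)=1
  low: ids {10, 26} → MIN(age_days)=30, COUNT(*)=2
  med: ids {12, 19, 21} → MIN(age_days)=18, COUNT(*)=3
  urgent: ids {4, 5, 16, 30} → MIN(age_days)=0, COUNT(*)=4

high | 49 | 1 ; low | 30 | 2 ; med | 18 | 3 ; urgent | 0 | 4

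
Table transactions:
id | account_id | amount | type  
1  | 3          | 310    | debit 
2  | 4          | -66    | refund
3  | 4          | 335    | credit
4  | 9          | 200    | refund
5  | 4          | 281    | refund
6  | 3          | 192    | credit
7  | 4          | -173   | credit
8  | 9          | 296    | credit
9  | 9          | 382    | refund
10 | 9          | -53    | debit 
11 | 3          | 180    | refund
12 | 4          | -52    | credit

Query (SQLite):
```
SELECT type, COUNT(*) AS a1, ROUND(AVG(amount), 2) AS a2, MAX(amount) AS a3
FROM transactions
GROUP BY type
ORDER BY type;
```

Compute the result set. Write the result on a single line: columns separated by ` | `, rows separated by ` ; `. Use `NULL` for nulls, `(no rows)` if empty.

credit | 5 | 119.6 | 335 ; debit | 2 | 128.5 | 310 ; refund | 5 | 195.4 | 382

Group transactions by type.
Per group compute: COUNT(*), ROUND(AVG(amount), 2), MAX(amount).
  credit: ids {3, 6, 7, 8, 12} → COUNT(*)=5, ROUND(AVG(amount), 2)=119.6, MAX(amount)=335
  debit: ids {1, 10} → COUNT(*)=2, ROUND(AVG(amount), 2)=128.5, MAX(amount)=310
  refund: ids {2, 4, 5, 9, 11} → COUNT(*)=5, ROUND(AVG(amount), 2)=195.4, MAX(amount)=382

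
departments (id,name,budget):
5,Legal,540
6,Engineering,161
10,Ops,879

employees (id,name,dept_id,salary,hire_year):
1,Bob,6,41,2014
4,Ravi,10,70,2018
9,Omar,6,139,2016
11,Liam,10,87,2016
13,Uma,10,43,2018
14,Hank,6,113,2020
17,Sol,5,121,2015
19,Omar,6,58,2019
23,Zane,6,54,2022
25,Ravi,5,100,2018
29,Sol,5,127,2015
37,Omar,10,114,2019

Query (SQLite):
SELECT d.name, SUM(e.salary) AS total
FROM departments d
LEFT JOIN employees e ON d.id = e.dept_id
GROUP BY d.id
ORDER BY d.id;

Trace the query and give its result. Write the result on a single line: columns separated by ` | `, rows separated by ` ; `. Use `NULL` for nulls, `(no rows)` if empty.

LEFT JOIN keeps every departments row; unmatched ones get NULL for employees columns.
Group by departments.id and compute SUM(e.salary). SUM over an all-NULL group is NULL.
  5: ids {17, 25, 29} → SUM(e.salary)=348
  6: ids {1, 9, 14, 19, 23} → SUM(e.salary)=405
  10: ids {4, 11, 13, 37} → SUM(e.salary)=314

Legal | 348 ; Engineering | 405 ; Ops | 314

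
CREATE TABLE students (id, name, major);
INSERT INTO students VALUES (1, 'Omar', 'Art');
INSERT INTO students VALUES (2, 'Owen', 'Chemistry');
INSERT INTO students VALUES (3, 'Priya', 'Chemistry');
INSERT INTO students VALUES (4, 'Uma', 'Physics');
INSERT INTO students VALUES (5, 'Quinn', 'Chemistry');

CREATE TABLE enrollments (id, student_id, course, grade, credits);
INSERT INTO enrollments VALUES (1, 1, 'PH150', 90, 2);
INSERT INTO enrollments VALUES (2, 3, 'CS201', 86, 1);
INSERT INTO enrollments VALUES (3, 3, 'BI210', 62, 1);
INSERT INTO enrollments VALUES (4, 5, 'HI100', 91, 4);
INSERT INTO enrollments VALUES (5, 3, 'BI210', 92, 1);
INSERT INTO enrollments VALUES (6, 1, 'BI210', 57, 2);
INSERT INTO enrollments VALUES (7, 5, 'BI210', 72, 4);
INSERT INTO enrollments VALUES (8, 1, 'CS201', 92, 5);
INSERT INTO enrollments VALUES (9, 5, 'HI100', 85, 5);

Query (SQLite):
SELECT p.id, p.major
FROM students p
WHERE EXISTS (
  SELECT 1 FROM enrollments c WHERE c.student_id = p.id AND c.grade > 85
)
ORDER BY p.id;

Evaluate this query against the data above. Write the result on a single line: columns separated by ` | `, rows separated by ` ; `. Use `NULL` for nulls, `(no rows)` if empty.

1 | Art ; 3 | Chemistry ; 5 | Chemistry

For each students row, check whether any enrollments with matching student_id has grade > 85.
Keep rows where that is true.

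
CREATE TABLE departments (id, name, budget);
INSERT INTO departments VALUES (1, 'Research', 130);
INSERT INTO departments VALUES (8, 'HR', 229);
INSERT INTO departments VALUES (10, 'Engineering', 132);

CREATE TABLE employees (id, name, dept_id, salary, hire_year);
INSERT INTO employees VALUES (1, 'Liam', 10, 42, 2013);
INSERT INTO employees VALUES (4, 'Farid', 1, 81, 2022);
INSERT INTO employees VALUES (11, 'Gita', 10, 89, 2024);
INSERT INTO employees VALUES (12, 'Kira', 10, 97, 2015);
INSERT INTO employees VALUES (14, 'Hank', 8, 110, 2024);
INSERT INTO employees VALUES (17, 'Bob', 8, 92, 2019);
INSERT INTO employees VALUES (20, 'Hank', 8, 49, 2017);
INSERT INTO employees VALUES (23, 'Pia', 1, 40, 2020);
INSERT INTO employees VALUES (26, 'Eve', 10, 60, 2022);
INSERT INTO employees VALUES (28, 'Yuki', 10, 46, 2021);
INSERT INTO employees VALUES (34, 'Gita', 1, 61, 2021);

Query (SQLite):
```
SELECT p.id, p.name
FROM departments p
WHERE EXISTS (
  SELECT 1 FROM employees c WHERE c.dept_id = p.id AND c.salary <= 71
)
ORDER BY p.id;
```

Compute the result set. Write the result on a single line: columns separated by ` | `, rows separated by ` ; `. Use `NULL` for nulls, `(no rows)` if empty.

For each departments row, check whether any employees with matching dept_id has salary <= 71.
Keep rows where that is true.

1 | Research ; 8 | HR ; 10 | Engineering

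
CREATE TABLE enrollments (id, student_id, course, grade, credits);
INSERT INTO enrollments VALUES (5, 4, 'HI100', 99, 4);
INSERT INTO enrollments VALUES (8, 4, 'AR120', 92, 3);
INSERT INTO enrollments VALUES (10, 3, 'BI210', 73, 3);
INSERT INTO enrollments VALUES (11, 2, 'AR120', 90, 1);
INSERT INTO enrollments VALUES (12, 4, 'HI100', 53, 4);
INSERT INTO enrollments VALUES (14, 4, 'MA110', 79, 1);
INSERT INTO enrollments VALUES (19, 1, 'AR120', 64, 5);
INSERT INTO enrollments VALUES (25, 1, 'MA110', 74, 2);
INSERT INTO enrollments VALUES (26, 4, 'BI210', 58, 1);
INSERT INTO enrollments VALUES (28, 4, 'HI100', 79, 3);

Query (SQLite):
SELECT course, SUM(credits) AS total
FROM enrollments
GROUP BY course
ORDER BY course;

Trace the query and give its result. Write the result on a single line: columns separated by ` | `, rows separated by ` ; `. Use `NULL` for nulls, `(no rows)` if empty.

AR120 | 9 ; BI210 | 4 ; HI100 | 11 ; MA110 | 3

Partition enrollments by course; compute SUM(credits) within each group.
  AR120: ids {8, 11, 19} → SUM(credits)=9
  BI210: ids {10, 26} → SUM(credits)=4
  HI100: ids {5, 12, 28} → SUM(credits)=11
  MA110: ids {14, 25} → SUM(credits)=3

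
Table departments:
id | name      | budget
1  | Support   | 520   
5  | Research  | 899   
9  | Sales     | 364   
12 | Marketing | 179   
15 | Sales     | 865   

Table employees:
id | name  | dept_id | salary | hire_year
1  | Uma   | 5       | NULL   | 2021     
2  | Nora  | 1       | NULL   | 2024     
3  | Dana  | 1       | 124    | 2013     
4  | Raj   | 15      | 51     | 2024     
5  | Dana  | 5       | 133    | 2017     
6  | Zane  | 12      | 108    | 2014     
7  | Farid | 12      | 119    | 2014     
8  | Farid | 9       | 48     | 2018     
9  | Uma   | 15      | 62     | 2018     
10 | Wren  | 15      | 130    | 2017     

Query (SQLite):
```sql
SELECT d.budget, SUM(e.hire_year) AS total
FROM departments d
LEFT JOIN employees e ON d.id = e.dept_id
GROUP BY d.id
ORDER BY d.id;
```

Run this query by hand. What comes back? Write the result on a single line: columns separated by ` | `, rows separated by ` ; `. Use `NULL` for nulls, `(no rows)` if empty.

LEFT JOIN keeps every departments row; unmatched ones get NULL for employees columns.
Group by departments.id and compute SUM(e.hire_year). SUM over an all-NULL group is NULL.
  1: ids {2, 3} → SUM(e.hire_year)=4037
  5: ids {1, 5} → SUM(e.hire_year)=4038
  9: ids {8} → SUM(e.hire_year)=2018
  12: ids {6, 7} → SUM(e.hire_year)=4028
  15: ids {4, 9, 10} → SUM(e.hire_year)=6059

520 | 4037 ; 899 | 4038 ; 364 | 2018 ; 179 | 4028 ; 865 | 6059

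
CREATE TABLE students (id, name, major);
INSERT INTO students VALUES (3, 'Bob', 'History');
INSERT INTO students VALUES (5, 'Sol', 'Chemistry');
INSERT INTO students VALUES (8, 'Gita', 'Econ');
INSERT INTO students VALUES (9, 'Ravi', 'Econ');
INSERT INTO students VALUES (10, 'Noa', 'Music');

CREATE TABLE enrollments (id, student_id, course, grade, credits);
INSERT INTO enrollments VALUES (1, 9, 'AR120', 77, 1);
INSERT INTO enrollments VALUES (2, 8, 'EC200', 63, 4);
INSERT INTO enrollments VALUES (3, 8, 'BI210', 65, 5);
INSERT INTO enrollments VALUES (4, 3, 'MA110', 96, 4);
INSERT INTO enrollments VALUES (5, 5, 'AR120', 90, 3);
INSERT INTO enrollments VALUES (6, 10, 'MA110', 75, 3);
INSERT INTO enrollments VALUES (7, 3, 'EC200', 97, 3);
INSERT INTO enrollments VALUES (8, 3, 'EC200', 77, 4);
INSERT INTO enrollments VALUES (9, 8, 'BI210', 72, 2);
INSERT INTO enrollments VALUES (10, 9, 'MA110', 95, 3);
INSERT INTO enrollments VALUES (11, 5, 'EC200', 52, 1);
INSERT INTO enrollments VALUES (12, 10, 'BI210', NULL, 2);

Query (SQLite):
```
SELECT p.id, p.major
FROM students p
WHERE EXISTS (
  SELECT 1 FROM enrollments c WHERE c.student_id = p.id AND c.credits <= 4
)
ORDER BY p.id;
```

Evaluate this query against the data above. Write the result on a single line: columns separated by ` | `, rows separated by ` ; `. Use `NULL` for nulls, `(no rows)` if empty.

For each students row, check whether any enrollments with matching student_id has credits <= 4.
Keep rows where that is true.

3 | History ; 5 | Chemistry ; 8 | Econ ; 9 | Econ ; 10 | Music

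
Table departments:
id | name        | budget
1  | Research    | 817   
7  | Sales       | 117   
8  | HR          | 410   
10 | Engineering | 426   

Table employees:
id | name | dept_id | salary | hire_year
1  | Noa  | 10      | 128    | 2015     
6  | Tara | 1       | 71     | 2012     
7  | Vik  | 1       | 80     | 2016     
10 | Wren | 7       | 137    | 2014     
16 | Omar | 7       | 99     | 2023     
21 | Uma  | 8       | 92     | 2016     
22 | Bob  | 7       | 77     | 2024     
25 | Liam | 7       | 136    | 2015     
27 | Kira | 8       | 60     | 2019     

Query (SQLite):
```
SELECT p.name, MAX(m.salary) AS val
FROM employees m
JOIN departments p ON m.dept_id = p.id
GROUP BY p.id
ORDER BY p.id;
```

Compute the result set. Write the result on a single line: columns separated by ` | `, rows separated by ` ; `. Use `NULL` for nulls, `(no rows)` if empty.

Join each employees row to its departments via dept_id.
Group joined rows by departments.id; compute MAX(m.salary) per group.
  1: ids {6, 7} → MAX(m.salary)=80
  7: ids {10, 16, 22, 25} → MAX(m.salary)=137
  8: ids {21, 27} → MAX(m.salary)=92
  10: ids {1} → MAX(m.salary)=128

Research | 80 ; Sales | 137 ; HR | 92 ; Engineering | 128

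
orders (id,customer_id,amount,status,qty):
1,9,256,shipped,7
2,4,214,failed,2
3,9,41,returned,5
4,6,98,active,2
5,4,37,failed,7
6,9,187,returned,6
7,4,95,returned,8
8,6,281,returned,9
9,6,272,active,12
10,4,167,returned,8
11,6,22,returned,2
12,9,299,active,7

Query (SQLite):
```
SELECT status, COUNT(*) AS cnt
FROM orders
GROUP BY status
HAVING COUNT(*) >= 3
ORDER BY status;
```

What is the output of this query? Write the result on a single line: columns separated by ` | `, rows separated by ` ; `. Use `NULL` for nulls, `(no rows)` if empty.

Partition orders by status; compute COUNT(*) within each group.
HAVING: keep groups with count ≥ 3.
  active: ids {4, 9, 12} → COUNT(*)=3
  failed: ids {2, 5} → COUNT(*)=2
  returned: ids {3, 6, 7, 8, 10, 11} → COUNT(*)=6
  shipped: ids {1} → COUNT(*)=1

active | 3 ; returned | 6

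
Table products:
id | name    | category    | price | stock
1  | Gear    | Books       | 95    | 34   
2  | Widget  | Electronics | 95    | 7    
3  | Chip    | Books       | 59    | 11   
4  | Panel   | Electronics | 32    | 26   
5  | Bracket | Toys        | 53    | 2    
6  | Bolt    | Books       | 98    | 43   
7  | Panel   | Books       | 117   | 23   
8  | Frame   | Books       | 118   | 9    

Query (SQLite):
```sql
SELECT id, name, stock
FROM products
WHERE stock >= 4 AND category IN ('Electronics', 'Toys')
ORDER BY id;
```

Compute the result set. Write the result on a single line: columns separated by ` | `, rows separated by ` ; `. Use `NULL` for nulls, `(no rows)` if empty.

stock >= 4: ids {1, 2, 3, 4, 6, 7, 8}
category IN ('Electronics', 'Toys'): ids {2, 4, 5}
Combine with AND.

2 | Widget | 7 ; 4 | Panel | 26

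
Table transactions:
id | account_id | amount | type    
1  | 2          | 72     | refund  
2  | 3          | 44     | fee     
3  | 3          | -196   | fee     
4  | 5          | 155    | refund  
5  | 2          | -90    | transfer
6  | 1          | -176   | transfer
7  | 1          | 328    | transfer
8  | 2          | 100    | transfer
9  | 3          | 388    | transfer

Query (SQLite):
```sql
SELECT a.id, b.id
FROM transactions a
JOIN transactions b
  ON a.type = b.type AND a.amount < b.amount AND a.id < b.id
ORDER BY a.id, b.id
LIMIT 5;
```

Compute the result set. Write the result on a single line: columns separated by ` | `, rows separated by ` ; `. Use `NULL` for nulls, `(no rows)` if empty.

1 | 4 ; 5 | 7 ; 5 | 8 ; 5 | 9 ; 6 | 7

Pairs (a,b) with same type, a.amount < b.amount, a.id < b.id.
type groups: fee:{2,3} refund:{1,4} transfer:{5,6,7,8,9}
Ordered by (a.id, b.id); first 5.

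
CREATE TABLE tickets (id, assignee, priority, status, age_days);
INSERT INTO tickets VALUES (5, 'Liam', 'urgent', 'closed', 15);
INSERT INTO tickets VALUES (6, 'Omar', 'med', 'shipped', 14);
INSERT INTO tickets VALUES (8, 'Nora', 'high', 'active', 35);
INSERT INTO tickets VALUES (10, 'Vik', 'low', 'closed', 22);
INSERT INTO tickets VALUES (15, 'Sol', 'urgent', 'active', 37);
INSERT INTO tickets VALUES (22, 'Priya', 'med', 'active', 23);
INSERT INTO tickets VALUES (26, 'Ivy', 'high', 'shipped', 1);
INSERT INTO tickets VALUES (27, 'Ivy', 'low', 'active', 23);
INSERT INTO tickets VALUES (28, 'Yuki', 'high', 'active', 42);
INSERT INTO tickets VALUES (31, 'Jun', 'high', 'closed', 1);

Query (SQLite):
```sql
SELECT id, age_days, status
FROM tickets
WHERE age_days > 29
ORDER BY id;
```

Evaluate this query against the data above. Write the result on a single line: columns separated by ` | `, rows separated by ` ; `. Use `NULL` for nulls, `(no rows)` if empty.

age_days > 29: ids {8, 15, 28}

8 | 35 | active ; 15 | 37 | active ; 28 | 42 | active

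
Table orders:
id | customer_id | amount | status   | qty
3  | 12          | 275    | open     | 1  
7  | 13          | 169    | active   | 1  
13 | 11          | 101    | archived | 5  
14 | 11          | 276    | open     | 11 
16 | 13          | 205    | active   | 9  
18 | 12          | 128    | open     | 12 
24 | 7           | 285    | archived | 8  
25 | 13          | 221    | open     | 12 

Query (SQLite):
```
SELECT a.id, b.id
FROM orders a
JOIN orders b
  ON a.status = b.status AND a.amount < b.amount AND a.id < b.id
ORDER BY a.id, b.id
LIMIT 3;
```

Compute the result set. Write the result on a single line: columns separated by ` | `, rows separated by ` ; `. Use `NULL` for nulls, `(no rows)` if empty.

3 | 14 ; 7 | 16 ; 13 | 24

Pairs (a,b) with same status, a.amount < b.amount, a.id < b.id.
status groups: active:{7,16} archived:{13,24} open:{3,14,18,25}
Ordered by (a.id, b.id); first 3.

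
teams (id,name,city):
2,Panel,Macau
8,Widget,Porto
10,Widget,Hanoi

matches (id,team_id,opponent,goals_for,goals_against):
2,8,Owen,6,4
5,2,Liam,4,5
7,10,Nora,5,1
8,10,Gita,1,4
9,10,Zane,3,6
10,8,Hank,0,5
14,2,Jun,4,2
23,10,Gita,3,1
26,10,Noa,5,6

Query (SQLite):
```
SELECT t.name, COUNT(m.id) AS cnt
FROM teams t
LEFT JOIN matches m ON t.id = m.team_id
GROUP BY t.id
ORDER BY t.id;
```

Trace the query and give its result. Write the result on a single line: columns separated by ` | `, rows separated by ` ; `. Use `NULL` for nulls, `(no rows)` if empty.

LEFT JOIN keeps every teams row; unmatched ones get NULL for matches columns.
Group by teams.id and compute COUNT(m.id). COUNT(col) of an all-NULL group is 0.
  2: ids {5, 14} → COUNT(m.id)=2
  8: ids {2, 10} → COUNT(m.id)=2
  10: ids {7, 8, 9, 23, 26} → COUNT(m.id)=5

Panel | 2 ; Widget | 2 ; Widget | 5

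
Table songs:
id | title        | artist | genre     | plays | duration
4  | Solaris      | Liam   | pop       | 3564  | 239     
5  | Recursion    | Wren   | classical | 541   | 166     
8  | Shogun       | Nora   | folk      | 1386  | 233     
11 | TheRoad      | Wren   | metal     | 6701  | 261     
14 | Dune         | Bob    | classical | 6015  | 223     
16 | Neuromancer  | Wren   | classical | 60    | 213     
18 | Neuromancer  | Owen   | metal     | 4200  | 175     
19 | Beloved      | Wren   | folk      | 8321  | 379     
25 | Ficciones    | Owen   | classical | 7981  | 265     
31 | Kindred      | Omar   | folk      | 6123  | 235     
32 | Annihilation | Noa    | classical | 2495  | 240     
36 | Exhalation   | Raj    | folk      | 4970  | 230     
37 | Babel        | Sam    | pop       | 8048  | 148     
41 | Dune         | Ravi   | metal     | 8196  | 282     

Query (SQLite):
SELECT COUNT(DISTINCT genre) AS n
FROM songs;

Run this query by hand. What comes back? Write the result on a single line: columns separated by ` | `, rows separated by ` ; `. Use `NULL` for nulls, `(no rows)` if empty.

4

Count distinct non-NULL genre values.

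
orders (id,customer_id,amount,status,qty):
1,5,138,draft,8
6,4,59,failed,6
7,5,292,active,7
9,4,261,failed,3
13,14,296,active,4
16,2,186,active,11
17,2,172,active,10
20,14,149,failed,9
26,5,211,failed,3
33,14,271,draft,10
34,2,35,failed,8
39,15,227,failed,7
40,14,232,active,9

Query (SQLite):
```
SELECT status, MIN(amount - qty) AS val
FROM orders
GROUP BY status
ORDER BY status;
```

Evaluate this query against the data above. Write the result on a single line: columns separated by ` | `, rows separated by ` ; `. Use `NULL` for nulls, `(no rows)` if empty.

For each row compute amount - qty.
Group by status; take MIN of the expression per group.
  active: ids {7, 13, 16, 17, 40} → MIN(amount - qty)=162
  draft: ids {1, 33} → MIN(amount - qty)=130
  failed: ids {6, 9, 20, 26, 34, 39} → MIN(amount - qty)=27

active | 162 ; draft | 130 ; failed | 27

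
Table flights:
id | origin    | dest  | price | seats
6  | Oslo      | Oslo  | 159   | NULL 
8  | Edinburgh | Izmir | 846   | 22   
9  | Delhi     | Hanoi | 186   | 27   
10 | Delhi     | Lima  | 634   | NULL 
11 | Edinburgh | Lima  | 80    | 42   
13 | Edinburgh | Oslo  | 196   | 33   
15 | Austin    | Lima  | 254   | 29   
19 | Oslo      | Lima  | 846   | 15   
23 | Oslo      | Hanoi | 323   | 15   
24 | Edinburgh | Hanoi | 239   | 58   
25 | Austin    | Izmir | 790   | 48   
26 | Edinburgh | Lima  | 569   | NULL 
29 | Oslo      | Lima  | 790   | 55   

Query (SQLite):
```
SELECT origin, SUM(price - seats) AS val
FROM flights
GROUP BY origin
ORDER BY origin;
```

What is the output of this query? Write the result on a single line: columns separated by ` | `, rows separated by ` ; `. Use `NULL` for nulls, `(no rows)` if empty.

Austin | 967 ; Delhi | 159 ; Edinburgh | 1206 ; Oslo | 1874

For each row compute price - seats.
Group by origin; take SUM of the expression per group.
  Austin: ids {15, 25} → SUM(price - seats)=967
  Delhi: ids {9, 10} → SUM(price - seats)=159
  Edinburgh: ids {8, 11, 13, 24, 26} → SUM(price - seats)=1206
  Oslo: ids {6, 19, 23, 29} → SUM(price - seats)=1874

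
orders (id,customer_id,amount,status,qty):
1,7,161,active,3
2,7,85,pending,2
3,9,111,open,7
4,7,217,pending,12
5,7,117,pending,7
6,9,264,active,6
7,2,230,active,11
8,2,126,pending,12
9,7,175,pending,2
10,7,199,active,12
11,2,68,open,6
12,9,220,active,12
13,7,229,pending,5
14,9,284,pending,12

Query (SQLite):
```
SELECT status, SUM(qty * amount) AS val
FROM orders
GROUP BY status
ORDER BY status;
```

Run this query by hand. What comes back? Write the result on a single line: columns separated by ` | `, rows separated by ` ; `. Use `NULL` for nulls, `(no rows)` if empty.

For each row compute qty * amount.
Group by status; take SUM of the expression per group.
  active: ids {1, 6, 7, 10, 12} → SUM(qty * amount)=9625
  open: ids {3, 11} → SUM(qty * amount)=1185
  pending: ids {2, 4, 5, 8, 9, 13, 14} → SUM(qty * amount)=10008

active | 9625 ; open | 1185 ; pending | 10008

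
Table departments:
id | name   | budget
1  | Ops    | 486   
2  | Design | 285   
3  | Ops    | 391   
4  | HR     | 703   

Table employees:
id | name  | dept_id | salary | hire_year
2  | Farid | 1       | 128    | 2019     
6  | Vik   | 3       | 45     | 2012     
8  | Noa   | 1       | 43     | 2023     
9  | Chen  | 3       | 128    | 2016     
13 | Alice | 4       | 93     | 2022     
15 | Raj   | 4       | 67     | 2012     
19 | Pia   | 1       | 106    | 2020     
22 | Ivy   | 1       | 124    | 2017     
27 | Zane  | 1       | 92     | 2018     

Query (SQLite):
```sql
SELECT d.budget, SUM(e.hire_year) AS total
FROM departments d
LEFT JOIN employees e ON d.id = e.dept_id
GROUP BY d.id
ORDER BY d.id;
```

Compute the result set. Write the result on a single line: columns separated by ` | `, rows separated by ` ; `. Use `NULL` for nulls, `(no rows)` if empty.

486 | 10097 ; 285 | NULL ; 391 | 4028 ; 703 | 4034

LEFT JOIN keeps every departments row; unmatched ones get NULL for employees columns.
Group by departments.id and compute SUM(e.hire_year). SUM over an all-NULL group is NULL.
  1: ids {2, 8, 19, 22, 27} → SUM(e.hire_year)=10097
  2: ids {—} → SUM(e.hire_year)=NULL
  3: ids {6, 9} → SUM(e.hire_year)=4028
  4: ids {13, 15} → SUM(e.hire_year)=4034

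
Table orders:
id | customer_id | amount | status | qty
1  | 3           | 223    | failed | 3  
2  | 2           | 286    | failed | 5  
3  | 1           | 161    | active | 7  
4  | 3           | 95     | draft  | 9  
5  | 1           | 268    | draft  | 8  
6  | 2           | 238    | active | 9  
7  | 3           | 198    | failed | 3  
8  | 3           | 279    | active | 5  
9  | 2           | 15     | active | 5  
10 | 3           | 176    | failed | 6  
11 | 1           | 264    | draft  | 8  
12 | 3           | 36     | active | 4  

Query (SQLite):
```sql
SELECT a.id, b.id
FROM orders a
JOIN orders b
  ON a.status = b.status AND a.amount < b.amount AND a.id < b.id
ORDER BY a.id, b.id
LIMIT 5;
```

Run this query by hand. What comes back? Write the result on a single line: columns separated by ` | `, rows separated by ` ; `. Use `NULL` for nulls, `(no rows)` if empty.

Pairs (a,b) with same status, a.amount < b.amount, a.id < b.id.
status groups: active:{3,6,8,9,12} draft:{4,5,11} failed:{1,2,7,10}
Ordered by (a.id, b.id); first 5.

1 | 2 ; 3 | 6 ; 3 | 8 ; 4 | 5 ; 4 | 11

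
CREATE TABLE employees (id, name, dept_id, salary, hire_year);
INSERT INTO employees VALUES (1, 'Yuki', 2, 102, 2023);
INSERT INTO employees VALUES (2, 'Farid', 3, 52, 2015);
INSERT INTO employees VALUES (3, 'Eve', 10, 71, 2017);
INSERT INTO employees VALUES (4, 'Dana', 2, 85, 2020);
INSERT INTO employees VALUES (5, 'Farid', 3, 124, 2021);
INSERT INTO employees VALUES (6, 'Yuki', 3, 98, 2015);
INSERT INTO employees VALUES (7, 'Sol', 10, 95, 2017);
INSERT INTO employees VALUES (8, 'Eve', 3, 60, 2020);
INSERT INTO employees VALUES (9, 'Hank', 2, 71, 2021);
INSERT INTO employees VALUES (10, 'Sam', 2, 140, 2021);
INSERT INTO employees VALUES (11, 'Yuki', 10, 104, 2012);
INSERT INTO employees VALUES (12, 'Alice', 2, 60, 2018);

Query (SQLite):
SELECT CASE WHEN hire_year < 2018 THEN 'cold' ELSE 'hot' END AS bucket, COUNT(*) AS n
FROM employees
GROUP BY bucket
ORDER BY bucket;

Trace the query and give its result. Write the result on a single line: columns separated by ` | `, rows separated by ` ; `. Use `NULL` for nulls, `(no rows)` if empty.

cold | 5 ; hot | 7

Bucket rows by hire_year < 2018 → 'cold' else 'hot'; count each bucket.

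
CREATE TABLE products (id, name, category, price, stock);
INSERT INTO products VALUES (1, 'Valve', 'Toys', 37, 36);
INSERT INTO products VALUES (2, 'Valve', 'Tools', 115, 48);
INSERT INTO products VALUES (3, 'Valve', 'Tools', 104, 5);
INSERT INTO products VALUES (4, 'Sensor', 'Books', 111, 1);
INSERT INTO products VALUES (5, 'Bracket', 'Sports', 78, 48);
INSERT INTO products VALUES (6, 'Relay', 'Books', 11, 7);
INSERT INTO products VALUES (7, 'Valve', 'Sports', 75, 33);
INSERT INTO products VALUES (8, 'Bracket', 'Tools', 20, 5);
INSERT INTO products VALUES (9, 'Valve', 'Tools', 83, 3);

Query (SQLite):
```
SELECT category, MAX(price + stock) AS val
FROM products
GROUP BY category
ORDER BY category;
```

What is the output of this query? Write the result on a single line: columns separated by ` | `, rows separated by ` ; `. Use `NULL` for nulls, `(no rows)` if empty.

Books | 112 ; Sports | 126 ; Tools | 163 ; Toys | 73

For each row compute price + stock.
Group by category; take MAX of the expression per group.
  Books: ids {4, 6} → MAX(price + stock)=112
  Sports: ids {5, 7} → MAX(price + stock)=126
  Tools: ids {2, 3, 8, 9} → MAX(price + stock)=163
  Toys: ids {1} → MAX(price + stock)=73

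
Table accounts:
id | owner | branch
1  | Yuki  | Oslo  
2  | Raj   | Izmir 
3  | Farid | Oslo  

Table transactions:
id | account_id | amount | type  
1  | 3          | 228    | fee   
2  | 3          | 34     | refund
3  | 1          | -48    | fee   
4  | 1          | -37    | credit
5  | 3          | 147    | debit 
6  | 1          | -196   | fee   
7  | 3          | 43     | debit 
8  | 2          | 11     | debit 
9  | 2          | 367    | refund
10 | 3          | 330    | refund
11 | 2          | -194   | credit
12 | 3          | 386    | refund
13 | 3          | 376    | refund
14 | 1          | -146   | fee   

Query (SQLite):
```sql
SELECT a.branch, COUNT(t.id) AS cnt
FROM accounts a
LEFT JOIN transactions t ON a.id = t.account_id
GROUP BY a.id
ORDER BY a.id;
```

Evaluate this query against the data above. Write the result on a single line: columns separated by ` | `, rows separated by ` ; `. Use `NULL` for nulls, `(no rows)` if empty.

LEFT JOIN keeps every accounts row; unmatched ones get NULL for transactions columns.
Group by accounts.id and compute COUNT(t.id). COUNT(col) of an all-NULL group is 0.
  1: ids {3, 4, 6, 14} → COUNT(t.id)=4
  2: ids {8, 9, 11} → COUNT(t.id)=3
  3: ids {1, 2, 5, 7, 10, 12, 13} → COUNT(t.id)=7

Oslo | 4 ; Izmir | 3 ; Oslo | 7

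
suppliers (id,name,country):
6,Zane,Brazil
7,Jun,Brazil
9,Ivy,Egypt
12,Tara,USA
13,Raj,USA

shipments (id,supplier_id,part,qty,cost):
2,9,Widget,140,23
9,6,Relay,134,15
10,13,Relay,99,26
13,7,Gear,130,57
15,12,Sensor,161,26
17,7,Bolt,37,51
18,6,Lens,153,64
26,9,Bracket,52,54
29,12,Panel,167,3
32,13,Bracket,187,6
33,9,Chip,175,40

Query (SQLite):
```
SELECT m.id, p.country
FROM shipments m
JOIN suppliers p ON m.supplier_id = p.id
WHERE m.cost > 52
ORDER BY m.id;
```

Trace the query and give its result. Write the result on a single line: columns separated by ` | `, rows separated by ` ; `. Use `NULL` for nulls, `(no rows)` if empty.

13 | Brazil ; 18 | Brazil ; 26 | Egypt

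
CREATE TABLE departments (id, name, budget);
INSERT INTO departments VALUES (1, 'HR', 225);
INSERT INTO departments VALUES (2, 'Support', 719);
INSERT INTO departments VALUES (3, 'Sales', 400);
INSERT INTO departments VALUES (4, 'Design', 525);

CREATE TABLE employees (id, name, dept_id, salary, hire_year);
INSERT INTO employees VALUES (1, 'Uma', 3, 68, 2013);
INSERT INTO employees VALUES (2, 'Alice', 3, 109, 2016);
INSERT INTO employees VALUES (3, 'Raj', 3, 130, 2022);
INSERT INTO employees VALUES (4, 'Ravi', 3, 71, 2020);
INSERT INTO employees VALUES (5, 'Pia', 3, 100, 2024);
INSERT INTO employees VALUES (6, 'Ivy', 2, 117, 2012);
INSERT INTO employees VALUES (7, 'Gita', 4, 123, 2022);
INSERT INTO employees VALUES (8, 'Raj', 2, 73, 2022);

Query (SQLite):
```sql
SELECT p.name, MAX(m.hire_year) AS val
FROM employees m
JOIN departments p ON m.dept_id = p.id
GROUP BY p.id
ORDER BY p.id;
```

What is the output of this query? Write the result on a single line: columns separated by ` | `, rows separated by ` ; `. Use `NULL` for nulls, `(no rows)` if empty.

Join each employees row to its departments via dept_id.
Group joined rows by departments.id; compute MAX(m.hire_year) per group.
  2: ids {6, 8} → MAX(m.hire_year)=2022
  3: ids {1, 2, 3, 4, 5} → MAX(m.hire_year)=2024
  4: ids {7} → MAX(m.hire_year)=2022

Support | 2022 ; Sales | 2024 ; Design | 2022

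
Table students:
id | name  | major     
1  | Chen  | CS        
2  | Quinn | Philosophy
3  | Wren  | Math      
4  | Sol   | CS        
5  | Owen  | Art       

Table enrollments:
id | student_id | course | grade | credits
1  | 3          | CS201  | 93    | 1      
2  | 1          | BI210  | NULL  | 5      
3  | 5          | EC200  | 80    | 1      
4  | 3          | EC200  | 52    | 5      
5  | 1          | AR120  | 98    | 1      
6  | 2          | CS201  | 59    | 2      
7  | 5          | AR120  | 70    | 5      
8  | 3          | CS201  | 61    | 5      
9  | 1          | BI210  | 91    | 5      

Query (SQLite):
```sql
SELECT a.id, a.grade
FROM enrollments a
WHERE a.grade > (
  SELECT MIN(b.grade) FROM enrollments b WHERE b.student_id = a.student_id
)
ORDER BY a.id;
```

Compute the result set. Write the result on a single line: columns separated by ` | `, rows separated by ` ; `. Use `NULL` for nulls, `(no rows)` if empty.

For each enrollments row a, compute MIN(grade) over rows sharing a.student_id.
Keep row a if a.grade > that per-group MIN.
  student_id=1: MIN(grade) = 91
  student_id=2: MIN(grade) = 59
  student_id=3: MIN(grade) = 52
  student_id=5: MIN(grade) = 70

1 | 93 ; 3 | 80 ; 5 | 98 ; 8 | 61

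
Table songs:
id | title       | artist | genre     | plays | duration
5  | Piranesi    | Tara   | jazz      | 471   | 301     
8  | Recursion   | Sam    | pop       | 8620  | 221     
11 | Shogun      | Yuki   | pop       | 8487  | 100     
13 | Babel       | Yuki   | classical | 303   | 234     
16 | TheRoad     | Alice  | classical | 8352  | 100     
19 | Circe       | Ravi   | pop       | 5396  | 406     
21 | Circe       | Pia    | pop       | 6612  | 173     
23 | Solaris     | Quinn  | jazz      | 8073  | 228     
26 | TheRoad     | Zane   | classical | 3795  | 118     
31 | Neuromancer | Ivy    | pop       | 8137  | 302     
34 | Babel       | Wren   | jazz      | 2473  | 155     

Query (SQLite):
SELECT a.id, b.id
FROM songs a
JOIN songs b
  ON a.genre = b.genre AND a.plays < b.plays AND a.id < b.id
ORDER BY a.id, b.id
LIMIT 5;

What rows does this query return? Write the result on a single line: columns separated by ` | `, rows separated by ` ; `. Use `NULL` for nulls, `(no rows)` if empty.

Pairs (a,b) with same genre, a.plays < b.plays, a.id < b.id.
genre groups: classical:{13,16,26} jazz:{5,23,34} pop:{8,11,19,21,31}
Ordered by (a.id, b.id); first 5.

5 | 23 ; 5 | 34 ; 13 | 16 ; 13 | 26 ; 19 | 21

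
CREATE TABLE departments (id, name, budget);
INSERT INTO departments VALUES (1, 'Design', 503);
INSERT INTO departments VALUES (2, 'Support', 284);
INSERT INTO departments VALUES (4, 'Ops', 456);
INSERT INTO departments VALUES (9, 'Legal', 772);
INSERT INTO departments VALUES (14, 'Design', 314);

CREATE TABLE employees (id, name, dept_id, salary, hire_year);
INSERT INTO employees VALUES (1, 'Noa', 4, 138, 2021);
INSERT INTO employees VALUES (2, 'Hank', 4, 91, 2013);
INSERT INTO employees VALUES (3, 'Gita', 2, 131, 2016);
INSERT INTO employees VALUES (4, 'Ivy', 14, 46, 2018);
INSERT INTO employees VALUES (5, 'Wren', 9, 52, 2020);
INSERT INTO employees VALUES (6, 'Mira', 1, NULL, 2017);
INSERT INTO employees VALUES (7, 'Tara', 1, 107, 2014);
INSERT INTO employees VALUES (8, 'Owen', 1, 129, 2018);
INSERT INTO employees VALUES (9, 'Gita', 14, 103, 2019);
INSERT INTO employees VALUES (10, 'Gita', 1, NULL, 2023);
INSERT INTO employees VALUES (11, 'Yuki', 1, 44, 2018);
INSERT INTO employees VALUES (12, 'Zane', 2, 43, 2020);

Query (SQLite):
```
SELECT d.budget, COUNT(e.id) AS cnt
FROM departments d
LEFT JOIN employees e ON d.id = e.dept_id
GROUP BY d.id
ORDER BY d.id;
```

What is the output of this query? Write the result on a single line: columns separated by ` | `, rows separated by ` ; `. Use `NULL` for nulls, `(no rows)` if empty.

503 | 5 ; 284 | 2 ; 456 | 2 ; 772 | 1 ; 314 | 2

LEFT JOIN keeps every departments row; unmatched ones get NULL for employees columns.
Group by departments.id and compute COUNT(e.id). COUNT(col) of an all-NULL group is 0.
  1: ids {6, 7, 8, 10, 11} → COUNT(e.id)=5
  2: ids {3, 12} → COUNT(e.id)=2
  4: ids {1, 2} → COUNT(e.id)=2
  9: ids {5} → COUNT(e.id)=1
  14: ids {4, 9} → COUNT(e.id)=2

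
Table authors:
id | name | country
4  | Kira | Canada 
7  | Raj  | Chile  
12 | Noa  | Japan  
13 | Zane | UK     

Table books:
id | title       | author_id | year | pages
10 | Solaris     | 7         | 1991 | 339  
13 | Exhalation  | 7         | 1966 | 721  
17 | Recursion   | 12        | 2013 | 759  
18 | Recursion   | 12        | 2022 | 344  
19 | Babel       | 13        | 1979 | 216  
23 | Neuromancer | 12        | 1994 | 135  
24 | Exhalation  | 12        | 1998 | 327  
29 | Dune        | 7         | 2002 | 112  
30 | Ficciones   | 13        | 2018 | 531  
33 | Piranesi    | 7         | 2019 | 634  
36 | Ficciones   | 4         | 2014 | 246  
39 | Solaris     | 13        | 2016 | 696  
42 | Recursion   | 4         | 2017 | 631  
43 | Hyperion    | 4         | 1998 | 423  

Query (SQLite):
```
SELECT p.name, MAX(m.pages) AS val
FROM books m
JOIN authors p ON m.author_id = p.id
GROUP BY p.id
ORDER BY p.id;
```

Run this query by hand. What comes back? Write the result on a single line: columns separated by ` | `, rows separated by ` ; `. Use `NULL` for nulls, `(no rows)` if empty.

Kira | 631 ; Raj | 721 ; Noa | 759 ; Zane | 696

Join each books row to its authors via author_id.
Group joined rows by authors.id; compute MAX(m.pages) per group.
  4: ids {36, 42, 43} → MAX(m.pages)=631
  7: ids {10, 13, 29, 33} → MAX(m.pages)=721
  12: ids {17, 18, 23, 24} → MAX(m.pages)=759
  13: ids {19, 30, 39} → MAX(m.pages)=696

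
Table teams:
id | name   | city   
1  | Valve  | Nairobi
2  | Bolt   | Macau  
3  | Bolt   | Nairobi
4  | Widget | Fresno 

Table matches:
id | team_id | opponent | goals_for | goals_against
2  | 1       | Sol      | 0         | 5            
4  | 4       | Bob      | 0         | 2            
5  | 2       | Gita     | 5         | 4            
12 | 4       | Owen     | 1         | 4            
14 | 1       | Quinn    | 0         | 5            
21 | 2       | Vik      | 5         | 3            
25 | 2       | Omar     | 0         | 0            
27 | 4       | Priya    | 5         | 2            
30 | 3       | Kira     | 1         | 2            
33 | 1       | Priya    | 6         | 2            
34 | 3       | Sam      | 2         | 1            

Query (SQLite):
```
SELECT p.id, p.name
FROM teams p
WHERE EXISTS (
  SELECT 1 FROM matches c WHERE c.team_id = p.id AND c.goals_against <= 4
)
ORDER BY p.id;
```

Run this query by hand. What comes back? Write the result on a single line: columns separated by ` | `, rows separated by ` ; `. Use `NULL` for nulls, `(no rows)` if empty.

For each teams row, check whether any matches with matching team_id has goals_against <= 4.
Keep rows where that is true.

1 | Valve ; 2 | Bolt ; 3 | Bolt ; 4 | Widget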